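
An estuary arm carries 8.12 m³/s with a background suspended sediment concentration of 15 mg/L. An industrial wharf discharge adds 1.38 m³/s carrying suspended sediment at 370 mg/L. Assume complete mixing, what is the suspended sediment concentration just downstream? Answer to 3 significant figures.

Conservation of mass: C = (8.120·15.00 + 1.380·370.0) / 9.500 = 632.4/9.500 = 66.57 mg/L.

66.6 mg/L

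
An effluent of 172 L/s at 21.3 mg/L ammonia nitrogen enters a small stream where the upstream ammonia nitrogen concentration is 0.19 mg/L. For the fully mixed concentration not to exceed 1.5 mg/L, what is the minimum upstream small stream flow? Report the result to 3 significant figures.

2600 L/s

Set C_mix = 1.5: (Q·0.1900 + 172.0·21.30) / (Q + 172.0) = 1.5
→ Q = 172.0·(21.30 − 1.5)/(1.5 − 0.1900) = 2600 L/s.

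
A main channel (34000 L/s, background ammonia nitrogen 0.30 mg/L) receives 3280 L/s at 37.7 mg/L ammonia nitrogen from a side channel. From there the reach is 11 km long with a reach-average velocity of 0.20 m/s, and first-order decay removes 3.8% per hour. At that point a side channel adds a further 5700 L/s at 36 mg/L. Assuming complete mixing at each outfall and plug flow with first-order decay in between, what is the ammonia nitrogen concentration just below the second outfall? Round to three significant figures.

6.50 mg/L

Conservation of mass: C = (34000·0.3000 + 3280·37.70) / 37280 = 133900/37280 = 3.591 mg/L; combined flow 37280 L/s.
Travel time t = 11·1000 / 0.20 = 55000 s = 15.28 h.
3.8%/h lost → k = −ln(1 − 0.038) = 0.03874 h⁻¹.
First-order decay: C = 3.591·exp(−k·t) = 3.591·0.5533 = 1.987 mg/L.
At the second outfall, C = (37280·1.987 + 5700·36.00) / (37280 + 5700) = 6.497 mg/L.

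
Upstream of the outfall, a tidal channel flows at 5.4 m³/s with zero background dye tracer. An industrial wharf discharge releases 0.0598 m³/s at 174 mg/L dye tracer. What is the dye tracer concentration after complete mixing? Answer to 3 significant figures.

1.91 mg/L

After mixing, C = (5.400·0 + 0.05980·174.0) / 5.460 = 10.41/5.460 = 1.906 mg/L.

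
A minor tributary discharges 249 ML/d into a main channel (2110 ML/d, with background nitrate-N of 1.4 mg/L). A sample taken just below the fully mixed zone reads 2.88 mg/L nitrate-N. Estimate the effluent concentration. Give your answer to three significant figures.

15.4 mg/L

Mass balance: 2110·1.400 + 249.0·Cₑ = 2359·2.880
→ Cₑ = (2359·2.880 − 2110·1.400) / 249.0 = 15.42 mg/L.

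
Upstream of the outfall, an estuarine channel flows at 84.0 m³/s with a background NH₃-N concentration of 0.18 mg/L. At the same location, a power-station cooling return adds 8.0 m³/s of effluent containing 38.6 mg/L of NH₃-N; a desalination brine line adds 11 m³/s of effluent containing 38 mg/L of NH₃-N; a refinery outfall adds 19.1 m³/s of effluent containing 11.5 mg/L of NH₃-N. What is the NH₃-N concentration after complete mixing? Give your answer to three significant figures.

Conservation of mass: C = (84.00·0.1800 + 8.000·38.60 + 11.00·38.00 + 19.10·11.50) / 122.1 = 961.6/122.1 = 7.875 mg/L.

7.88 mg/L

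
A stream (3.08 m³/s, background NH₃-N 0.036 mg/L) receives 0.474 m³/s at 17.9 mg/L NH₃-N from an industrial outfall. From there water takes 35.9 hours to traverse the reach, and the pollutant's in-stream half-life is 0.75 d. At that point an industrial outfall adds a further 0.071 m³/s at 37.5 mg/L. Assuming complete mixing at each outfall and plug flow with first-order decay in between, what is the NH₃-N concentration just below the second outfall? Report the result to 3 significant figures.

1.33 mg/L

After mixing, C = (3.080·0.03600 + 0.4740·17.90) / 3.554 = 8.595/3.554 = 2.419 mg/L; combined flow 3.554 m³/s.
Half-life 0.75 d → k = ln 2 / 0.75 = 0.9242 d⁻¹.
Applying C = C₀e^(−kt): 2.419 × 0.2510 = 0.6070 mg/L.
Second outfall: C = (3.554·0.6070 + 0.07100·37.50)/3.625 = 1.330 mg/L.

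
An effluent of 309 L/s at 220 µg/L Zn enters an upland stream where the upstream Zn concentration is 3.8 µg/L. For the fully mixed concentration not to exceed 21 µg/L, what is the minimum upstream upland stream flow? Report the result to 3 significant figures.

3580 L/s

Set C_mix = 21: (Q·3.800 + 309.0·220.0) / (Q + 309.0) = 21
→ Q = 309.0·(220.0 − 21)/(21 − 3.800) = 3575 L/s.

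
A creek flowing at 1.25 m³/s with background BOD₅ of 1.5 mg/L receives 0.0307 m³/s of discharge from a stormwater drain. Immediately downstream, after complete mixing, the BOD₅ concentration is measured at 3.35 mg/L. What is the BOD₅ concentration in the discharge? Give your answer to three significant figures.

78.7 mg/L

Mass balance: 1.250·1.500 + 0.03070·Cₑ = 1.281·3.350
→ Cₑ = (1.281·3.350 − 1.250·1.500) / 0.03070 = 78.68 mg/L.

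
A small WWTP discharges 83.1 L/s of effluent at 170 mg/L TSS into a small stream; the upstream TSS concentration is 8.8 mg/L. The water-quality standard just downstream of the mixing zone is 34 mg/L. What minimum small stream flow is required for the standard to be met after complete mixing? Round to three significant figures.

448 L/s

Set C_mix = 34: (Q·8.800 + 83.10·170.0) / (Q + 83.10) = 34
→ Q = 83.10·(170.0 − 34)/(34 − 8.800) = 448.5 L/s.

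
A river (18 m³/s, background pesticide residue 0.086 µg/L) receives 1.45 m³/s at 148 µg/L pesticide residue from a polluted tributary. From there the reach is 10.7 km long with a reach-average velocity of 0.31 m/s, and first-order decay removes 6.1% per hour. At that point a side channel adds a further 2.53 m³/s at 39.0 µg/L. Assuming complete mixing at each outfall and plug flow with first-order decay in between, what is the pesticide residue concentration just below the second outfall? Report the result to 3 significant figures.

Flow-weighted average: C = (18.00·0.08600 + 1.450·148.0) / 19.45 = 216.1/19.45 = 11.11 µg/L; combined flow 19.45 m³/s.
Travel time t = 10.7·1000 / 0.31 = 34520 s = 9.588 h.
6.1%/h lost → k = −ln(1 − 0.061) = 0.06294 h⁻¹.
After decay, C = 11.11 × e^(−kt) = 11.11 × 0.5469 = 6.078 µg/L.
Second outfall: C = (19.45·6.078 + 2.530·39.00)/21.98 = 9.867 µg/L.

9.87 µg/L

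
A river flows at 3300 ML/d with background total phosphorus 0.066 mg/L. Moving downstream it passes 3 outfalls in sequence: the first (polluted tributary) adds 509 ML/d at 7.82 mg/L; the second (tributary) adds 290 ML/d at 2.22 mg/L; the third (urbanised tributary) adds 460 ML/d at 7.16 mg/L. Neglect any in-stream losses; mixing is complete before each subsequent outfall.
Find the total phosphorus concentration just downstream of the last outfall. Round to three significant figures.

Outfall 1: combined Q = 3809 ML/d; C = (3300·0.06600 + 509.0·7.820)/3809 = 1.102 mg/L.
Outfall 2: combined Q = 4099 ML/d; C = (3809·1.102 + 290.0·2.220)/4099 = 1.181 mg/L.
Outfall 3: combined Q = 4559 ML/d; C = (4099·1.181 + 460.0·7.160)/4559 = 1.785 mg/L.

1.78 mg/L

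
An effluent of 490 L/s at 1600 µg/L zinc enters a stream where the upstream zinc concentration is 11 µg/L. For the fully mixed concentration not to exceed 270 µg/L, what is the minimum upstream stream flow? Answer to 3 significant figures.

2520 L/s

Set C_mix = 270: (Q·11.00 + 490.0·1600) / (Q + 490.0) = 270
→ Q = 490.0·(1600 − 270)/(270 − 11.00) = 2516 L/s.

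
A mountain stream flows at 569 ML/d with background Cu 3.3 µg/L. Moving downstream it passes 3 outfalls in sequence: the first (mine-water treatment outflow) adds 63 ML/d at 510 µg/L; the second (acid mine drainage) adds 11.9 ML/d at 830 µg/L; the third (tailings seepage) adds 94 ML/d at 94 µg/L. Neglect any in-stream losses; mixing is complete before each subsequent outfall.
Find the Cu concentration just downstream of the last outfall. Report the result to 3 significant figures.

71.4 µg/L

After outfall 1: Q = 569.0 + 63.00 = 632.0 ML/d; C = (569.0·3.300 + 63.00·510.0)/632.0 = 53.81 µg/L.
After outfall 2: Q = 632.0 + 11.90 = 643.9 ML/d; C = (632.0·53.81 + 11.90·830.0)/643.9 = 68.15 µg/L.
After outfall 3: Q = 643.9 + 94.00 = 737.9 ML/d; C = (643.9·68.15 + 94.00·94.00)/737.9 = 71.45 µg/L.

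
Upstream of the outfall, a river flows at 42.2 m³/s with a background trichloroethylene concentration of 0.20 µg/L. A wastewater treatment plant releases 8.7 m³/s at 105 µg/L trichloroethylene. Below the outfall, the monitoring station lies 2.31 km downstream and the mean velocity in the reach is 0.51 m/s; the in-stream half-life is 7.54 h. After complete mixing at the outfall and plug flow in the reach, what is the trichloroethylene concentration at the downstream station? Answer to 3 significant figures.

Mass balance: C = (42.20·0.2000 + 8.700·105.0) / 50.90 = 921.9/50.90 = 18.11 µg/L.
Travel time t = 2.31·1000 / 0.51 = 4529 s = 1.258 h.
Half-life 7.54 h → k = ln 2 / 7.54 = 0.09193 h⁻¹ = 2.206 d⁻¹.
After decay, C = 18.11 × e^(−kt) = 18.11 × 0.8908 = 16.13 µg/L.

16.1 µg/L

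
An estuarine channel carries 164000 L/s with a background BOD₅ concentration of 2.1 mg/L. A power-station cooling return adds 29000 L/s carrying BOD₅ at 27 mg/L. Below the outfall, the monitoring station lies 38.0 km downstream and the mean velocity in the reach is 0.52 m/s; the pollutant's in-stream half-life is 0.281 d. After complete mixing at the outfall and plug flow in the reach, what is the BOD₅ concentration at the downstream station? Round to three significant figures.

Mixed concentration C = ΣQC/ΣQ = (164000·2.100 + 29000·27.00) / 193000 = 1127000/193000 = 5.841 mg/L.
Travel time t = 38.0·1000 / 0.52 = 73080 s = 20.30 h.
Half-life 0.281 d → k = ln 2 / 0.281 = 2.467 d⁻¹.
After decay, C = 5.841 × e^(−kt) = 5.841 × 0.1241 = 0.7252 mg/L.

0.725 mg/L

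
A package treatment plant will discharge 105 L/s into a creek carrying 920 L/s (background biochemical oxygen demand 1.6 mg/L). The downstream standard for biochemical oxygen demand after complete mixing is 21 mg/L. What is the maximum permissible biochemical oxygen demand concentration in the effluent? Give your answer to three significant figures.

191 mg/L

At the limit, (Qr·Cr + Qe·Cₑ)/(Qr + Qe) = 21:
Cₑ = (1025·21 − 920.0·1.600) / 105.0 = 191.0 mg/L.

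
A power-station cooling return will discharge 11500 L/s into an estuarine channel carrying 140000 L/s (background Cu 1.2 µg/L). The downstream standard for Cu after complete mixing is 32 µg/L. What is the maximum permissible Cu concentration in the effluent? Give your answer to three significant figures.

407 µg/L

At the limit, (Qr·Cr + Qe·Cₑ)/(Qr + Qe) = 32:
Cₑ = (151500·32 − 140000·1.200) / 11500 = 407.0 µg/L.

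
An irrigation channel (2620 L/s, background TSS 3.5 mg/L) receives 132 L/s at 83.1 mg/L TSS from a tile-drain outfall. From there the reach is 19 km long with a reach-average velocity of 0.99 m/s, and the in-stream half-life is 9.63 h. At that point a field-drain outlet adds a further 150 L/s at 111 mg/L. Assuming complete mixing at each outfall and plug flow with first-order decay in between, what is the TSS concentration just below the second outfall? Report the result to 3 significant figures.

10.5 mg/L

Conservation of mass: C = (2620·3.500 + 132.0·83.10) / 2752 = 20140/2752 = 7.318 mg/L; combined flow 2752 L/s.
Travel time t = 19·1000 / 0.99 = 19190 s = 5.331 h.
Half-life 9.63 h → k = ln 2 / 9.63 = 0.07198 h⁻¹ = 1.727 d⁻¹.
Decay over the reach: 7.318·exp(−kt) = 7.318·0.6813 = 4.986 mg/L.
At the second outfall, C = (2752·4.986 + 150.0·111.0) / (2752 + 150.0) = 10.47 mg/L.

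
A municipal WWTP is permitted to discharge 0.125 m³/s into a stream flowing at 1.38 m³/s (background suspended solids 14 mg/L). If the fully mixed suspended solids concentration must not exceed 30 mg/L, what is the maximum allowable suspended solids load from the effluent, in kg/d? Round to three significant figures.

Mass balance at the limit: 1.380·14.00 + 0.1250·Cₑ = 1.505·30 → Cₑ = 206.6 mg/L.
Load = 0.1250 m³/s × 206.6 g/m³ × 86 400 s/d = 2232 kg/d.

2230 kg/d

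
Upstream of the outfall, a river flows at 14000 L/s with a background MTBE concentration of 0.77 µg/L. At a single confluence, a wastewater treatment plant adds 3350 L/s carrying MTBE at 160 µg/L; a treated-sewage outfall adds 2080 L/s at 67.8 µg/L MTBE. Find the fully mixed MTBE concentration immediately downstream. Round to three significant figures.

After mixing, C = (14000·0.7700 + 3350·160.0 + 2080·67.80) / 19430 = 687800/19430 = 35.40 µg/L.

35.4 µg/L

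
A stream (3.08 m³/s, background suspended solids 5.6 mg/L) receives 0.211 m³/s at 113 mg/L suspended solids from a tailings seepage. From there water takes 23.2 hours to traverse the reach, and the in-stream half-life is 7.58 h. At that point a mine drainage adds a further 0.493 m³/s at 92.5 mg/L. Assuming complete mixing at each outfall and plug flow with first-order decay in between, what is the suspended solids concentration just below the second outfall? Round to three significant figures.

After mixing, C = (3.080·5.600 + 0.2110·113.0) / 3.291 = 41.09/3.291 = 12.49 mg/L; combined flow 3.291 m³/s.
Half-life 7.58 h → k = ln 2 / 7.58 = 0.09144 h⁻¹ = 2.195 d⁻¹.
Applying C = C₀e^(−kt): 12.49 × 0.1199 = 1.496 mg/L.
Second outfall: C = (3.291·1.496 + 0.4930·92.50)/3.784 = 13.35 mg/L.

13.4 mg/L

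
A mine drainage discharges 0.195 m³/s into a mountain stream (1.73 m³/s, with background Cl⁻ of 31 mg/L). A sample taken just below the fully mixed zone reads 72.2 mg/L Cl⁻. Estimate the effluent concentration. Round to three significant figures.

438 mg/L

Mass balance: 1.730·31.00 + 0.1950·Cₑ = 1.925·72.20
→ Cₑ = (1.925·72.20 − 1.730·31.00) / 0.1950 = 437.7 mg/L.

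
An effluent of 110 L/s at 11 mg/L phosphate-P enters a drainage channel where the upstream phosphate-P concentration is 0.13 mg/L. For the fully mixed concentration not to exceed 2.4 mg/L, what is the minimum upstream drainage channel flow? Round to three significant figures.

417 L/s

Set C_mix = 2.4: (Q·0.1300 + 110.0·11.00) / (Q + 110.0) = 2.4
→ Q = 110.0·(11.00 − 2.4)/(2.4 − 0.1300) = 416.7 L/s.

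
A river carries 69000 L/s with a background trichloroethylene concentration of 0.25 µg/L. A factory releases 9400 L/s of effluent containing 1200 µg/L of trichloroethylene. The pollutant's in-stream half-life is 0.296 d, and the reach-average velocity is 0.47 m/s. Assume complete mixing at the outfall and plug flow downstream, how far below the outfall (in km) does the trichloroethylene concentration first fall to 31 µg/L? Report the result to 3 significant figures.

26.6 km

After mixing, C = (69000·0.2500 + 9400·1200) / 78400 = 11300000/78400 = 144.1 µg/L.
Half-life 0.296 d → k = ln 2 / 0.296 = 2.342 d⁻¹.
Set 144.1·exp(−k·t) = 31 → t = ln(144.1/31)/k = 56690 s = 15.75 h.
Distance = v·t = 0.47·56690 = 26640 m = 26.64 km.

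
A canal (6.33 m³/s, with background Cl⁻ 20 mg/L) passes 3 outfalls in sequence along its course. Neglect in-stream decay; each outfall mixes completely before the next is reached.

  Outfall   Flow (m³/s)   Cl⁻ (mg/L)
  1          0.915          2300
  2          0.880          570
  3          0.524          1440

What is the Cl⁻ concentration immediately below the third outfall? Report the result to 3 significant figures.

403 mg/L

Below outfall 1: Q → 7.245 m³/s, C = (6.330·20.00 + 0.9150·2300)/7.245 = 308.0 mg/L.
Below outfall 2: Q → 8.125 m³/s, C = (7.245·308.0 + 0.8800·570.0)/8.125 = 336.3 mg/L.
Below outfall 3: Q → 8.649 m³/s, C = (8.125·336.3 + 0.5240·1440)/8.649 = 403.2 mg/L.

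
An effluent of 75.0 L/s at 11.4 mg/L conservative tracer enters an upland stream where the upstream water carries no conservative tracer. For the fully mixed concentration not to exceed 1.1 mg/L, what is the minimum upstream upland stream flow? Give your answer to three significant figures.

702 L/s

Set C_mix = 1.1: (Q·0 + 75.00·11.40) / (Q + 75.00) = 1.1
→ Q = 75.00·(11.40 − 1.1)/(1.1 − 0) = 702.3 L/s.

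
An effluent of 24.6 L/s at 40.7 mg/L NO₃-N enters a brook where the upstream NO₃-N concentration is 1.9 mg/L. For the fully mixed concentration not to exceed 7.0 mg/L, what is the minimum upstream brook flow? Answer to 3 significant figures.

Set C_mix = 7.0: (Q·1.900 + 24.60·40.70) / (Q + 24.60) = 7.0
→ Q = 24.60·(40.70 − 7.0)/(7.0 − 1.900) = 162.6 L/s.

163 L/s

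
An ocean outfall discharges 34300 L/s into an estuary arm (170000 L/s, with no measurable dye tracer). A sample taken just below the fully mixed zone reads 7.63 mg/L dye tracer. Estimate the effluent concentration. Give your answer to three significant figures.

Mass balance: 170000·0 + 34300·Cₑ = 204300·7.630
→ Cₑ = (204300·7.630 − 170000·0) / 34300 = 45.45 mg/L.

45.4 mg/L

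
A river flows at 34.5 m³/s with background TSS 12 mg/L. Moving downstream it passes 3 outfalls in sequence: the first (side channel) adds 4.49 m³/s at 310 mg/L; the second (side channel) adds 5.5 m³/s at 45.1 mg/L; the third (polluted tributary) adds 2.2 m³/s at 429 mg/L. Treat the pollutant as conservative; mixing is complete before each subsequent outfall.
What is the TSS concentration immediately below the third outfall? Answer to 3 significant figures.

64.2 mg/L

After outfall 1: Q = 34.50 + 4.490 = 38.99 m³/s; C = (34.50·12.00 + 4.490·310.0)/38.99 = 46.32 mg/L.
After outfall 2: Q = 38.99 + 5.500 = 44.49 m³/s; C = (38.99·46.32 + 5.500·45.10)/44.49 = 46.17 mg/L.
After outfall 3: Q = 44.49 + 2.200 = 46.69 m³/s; C = (44.49·46.17 + 2.200·429.0)/46.69 = 64.21 mg/L.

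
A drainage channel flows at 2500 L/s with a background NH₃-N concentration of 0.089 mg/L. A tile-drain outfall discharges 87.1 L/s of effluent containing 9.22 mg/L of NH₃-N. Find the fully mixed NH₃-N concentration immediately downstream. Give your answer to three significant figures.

Mass balance: C = (2500·0.08900 + 87.10·9.220) / 2587 = 1026/2587 = 0.3964 mg/L.

0.396 mg/L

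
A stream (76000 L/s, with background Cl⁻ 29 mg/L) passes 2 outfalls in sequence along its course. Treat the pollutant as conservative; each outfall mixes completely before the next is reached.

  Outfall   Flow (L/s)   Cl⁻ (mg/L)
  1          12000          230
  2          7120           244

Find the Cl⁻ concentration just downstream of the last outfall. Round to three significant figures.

Below outfall 1: Q → 88000 L/s, C = (76000·29.00 + 12000·230.0)/88000 = 56.41 mg/L.
Below outfall 2: Q → 95120 L/s, C = (88000·56.41 + 7120·244.0)/95120 = 70.45 mg/L.

70.5 mg/L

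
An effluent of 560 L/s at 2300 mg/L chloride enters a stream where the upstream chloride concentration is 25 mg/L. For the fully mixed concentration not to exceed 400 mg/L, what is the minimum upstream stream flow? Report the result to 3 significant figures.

Set C_mix = 400: (Q·25.00 + 560.0·2300) / (Q + 560.0) = 400
→ Q = 560.0·(2300 − 400)/(400 − 25.00) = 2837 L/s.

2840 L/s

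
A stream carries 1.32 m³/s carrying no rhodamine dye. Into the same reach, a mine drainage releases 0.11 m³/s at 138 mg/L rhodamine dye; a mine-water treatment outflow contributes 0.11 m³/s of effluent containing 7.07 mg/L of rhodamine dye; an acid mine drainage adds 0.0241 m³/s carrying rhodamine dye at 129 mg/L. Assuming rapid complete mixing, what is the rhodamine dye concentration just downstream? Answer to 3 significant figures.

Mass balance: C = (1.320·0 + 0.1100·138.0 + 0.1100·7.070 + 0.02410·129.0) / 1.564 = 19.07/1.564 = 12.19 mg/L.

12.2 mg/L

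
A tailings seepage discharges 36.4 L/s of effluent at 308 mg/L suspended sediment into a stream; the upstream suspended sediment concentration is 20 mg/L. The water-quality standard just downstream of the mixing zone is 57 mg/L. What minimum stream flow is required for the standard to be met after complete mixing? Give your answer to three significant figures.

247 L/s

Set C_mix = 57: (Q·20.00 + 36.40·308.0) / (Q + 36.40) = 57
→ Q = 36.40·(308.0 − 57)/(57 − 20.00) = 246.9 L/s.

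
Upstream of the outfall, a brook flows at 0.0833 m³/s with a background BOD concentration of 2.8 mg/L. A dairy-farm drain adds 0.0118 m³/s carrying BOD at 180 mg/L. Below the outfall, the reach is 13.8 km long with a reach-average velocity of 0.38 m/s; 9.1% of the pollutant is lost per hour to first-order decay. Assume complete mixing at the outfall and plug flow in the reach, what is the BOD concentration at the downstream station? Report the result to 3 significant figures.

9.47 mg/L

After mixing, C = (0.08330·2.800 + 0.01180·180.0) / 0.09510 = 2.357/0.09510 = 24.79 mg/L.
Travel time t = 13.8·1000 / 0.38 = 36320 s = 10.09 h.
9.1%/h lost → k = −ln(1 − 0.091) = 0.09541 h⁻¹.
After decay, C = 24.79 × e^(−kt) = 24.79 × 0.3819 = 9.467 mg/L.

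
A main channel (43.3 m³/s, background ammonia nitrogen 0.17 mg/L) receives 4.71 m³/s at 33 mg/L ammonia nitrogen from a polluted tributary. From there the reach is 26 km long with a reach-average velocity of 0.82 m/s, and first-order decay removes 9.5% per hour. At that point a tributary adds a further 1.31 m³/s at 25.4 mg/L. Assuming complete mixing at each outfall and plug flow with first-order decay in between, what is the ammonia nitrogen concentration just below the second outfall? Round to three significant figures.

Mass balance: C = (43.30·0.1700 + 4.710·33.00) / 48.01 = 162.8/48.01 = 3.391 mg/L; combined flow 48.01 m³/s.
Travel time t = 26·1000 / 0.82 = 31710 s = 8.808 h.
9.5%/h lost → k = −ln(1 − 0.095) = 0.09982 h⁻¹.
After decay, C = 3.391 × e^(−kt) = 3.391 × 0.4151 = 1.408 mg/L.
Second outfall: C = (48.01·1.408 + 1.310·25.40)/49.32 = 2.045 mg/L.

2.04 mg/L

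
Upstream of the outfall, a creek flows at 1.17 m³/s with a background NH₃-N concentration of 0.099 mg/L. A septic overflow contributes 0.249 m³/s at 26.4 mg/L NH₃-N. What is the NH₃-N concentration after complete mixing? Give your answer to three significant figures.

Mass balance: C = (1.170·0.09900 + 0.2490·26.40) / 1.419 = 6.689/1.419 = 4.714 mg/L.

4.71 mg/L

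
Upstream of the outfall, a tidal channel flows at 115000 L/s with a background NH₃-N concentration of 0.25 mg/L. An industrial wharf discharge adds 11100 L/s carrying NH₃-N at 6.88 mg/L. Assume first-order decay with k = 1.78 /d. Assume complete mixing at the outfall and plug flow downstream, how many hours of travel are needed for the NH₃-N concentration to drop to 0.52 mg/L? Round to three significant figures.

Mixed concentration C = ΣQC/ΣQ = (115000·0.2500 + 11100·6.880) / 126100 = 105100/126100 = 0.8336 mg/L.
0.8336·exp(−k·t) = 0.52 → t = ln(0.8336/0.52)/k = 22910 s = 6.363 h.

6.36 h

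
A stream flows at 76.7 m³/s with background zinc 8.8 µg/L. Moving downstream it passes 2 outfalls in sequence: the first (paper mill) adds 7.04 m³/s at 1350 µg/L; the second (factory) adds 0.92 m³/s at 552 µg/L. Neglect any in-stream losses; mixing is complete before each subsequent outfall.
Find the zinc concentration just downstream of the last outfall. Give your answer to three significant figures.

126 µg/L

Below outfall 1: Q → 83.74 m³/s, C = (76.70·8.800 + 7.040·1350)/83.74 = 121.6 µg/L.
Below outfall 2: Q → 84.66 m³/s, C = (83.74·121.6 + 0.9200·552.0)/84.66 = 126.2 µg/L.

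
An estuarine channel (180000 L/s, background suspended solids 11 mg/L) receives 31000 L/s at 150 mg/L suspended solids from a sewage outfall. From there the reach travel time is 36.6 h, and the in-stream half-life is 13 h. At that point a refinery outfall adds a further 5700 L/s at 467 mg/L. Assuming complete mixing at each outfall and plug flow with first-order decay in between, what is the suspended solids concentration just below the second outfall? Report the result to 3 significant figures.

Flow-weighted average: C = (180000·11.00 + 31000·150.0) / 211000 = 6630000/211000 = 31.42 mg/L; combined flow 211000 L/s.
Half-life 13 h → k = ln 2 / 13 = 0.05332 h⁻¹ = 1.280 d⁻¹.
After decay, C = 31.42 × e^(−kt) = 31.42 × 0.1421 = 4.464 mg/L.
Second outfall: C = (211000·4.464 + 5700·467.0)/216700 = 16.63 mg/L.

16.6 mg/L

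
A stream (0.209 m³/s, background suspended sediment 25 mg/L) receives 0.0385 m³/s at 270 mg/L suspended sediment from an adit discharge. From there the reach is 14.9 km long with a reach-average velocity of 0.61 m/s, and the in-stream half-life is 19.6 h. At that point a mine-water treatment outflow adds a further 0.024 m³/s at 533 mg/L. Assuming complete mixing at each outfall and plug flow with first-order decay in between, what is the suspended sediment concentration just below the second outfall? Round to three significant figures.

Flow-weighted average: C = (0.2090·25.00 + 0.03850·270.0) / 0.2475 = 15.62/0.2475 = 63.11 mg/L; combined flow 0.2475 m³/s.
Travel time t = 14.9·1000 / 0.61 = 24430 s = 6.785 h.
Half-life 19.6 h → k = ln 2 / 19.6 = 0.03536 h⁻¹ = 0.8488 d⁻¹.
After decay, C = 63.11 × e^(−kt) = 63.11 × 0.7867 = 49.65 mg/L.
Second outfall: C = (0.2475·49.65 + 0.02400·533.0)/0.2715 = 92.37 mg/L.

92.4 mg/L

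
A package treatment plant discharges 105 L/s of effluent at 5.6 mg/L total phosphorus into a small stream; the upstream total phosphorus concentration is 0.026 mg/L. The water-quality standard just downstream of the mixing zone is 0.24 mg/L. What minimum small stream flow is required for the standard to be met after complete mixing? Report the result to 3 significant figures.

Set C_mix = 0.24: (Q·0.02600 + 105.0·5.600) / (Q + 105.0) = 0.24
→ Q = 105.0·(5.600 − 0.24)/(0.24 − 0.02600) = 2630 L/s.

2630 L/s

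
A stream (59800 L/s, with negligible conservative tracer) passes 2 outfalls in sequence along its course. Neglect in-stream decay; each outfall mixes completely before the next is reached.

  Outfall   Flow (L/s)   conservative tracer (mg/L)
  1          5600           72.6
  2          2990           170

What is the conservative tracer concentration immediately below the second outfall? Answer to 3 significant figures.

Below outfall 1: Q → 65400 L/s, C = (59800·0 + 5600·72.60)/65400 = 6.217 mg/L.
Below outfall 2: Q → 68390 L/s, C = (65400·6.217 + 2990·170.0)/68390 = 13.38 mg/L.

13.4 mg/L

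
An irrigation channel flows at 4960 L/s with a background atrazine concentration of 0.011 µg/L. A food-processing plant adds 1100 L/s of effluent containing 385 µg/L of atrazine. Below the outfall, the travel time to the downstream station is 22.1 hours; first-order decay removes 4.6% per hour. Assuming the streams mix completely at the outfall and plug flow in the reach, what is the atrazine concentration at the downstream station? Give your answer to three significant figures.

24.7 µg/L

After mixing, C = (4960·0.01100 + 1100·385.0) / 6060 = 423600/6060 = 69.89 µg/L.
4.6%/h lost → k = −ln(1 − 0.046) = 0.04709 h⁻¹.
Applying C = C₀e^(−kt): 69.89 × 0.3532 = 24.69 µg/L.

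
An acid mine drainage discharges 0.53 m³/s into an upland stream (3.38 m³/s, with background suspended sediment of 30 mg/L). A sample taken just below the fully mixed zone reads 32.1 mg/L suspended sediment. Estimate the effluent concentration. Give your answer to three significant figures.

45.5 mg/L

Mass balance: 3.380·30.00 + 0.5300·Cₑ = 3.910·32.10
→ Cₑ = (3.910·32.10 − 3.380·30.00) / 0.5300 = 45.49 mg/L.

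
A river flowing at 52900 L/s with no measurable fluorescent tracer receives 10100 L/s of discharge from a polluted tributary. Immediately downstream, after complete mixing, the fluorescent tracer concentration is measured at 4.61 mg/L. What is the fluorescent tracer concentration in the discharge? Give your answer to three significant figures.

Mass balance: 52900·0 + 10100·Cₑ = 63000·4.610
→ Cₑ = (63000·4.610 − 52900·0) / 10100 = 28.76 mg/L.

28.8 mg/L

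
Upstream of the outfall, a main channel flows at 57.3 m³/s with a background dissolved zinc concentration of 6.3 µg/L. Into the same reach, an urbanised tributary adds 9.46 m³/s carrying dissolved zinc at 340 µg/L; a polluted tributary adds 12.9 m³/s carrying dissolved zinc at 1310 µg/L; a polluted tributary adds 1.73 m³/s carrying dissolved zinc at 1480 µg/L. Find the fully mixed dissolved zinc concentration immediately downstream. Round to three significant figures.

Conservation of mass: C = (57.30·6.300 + 9.460·340.0 + 12.90·1310 + 1.730·1480) / 81.39 = 23040/81.39 = 283.0 µg/L.

283 µg/L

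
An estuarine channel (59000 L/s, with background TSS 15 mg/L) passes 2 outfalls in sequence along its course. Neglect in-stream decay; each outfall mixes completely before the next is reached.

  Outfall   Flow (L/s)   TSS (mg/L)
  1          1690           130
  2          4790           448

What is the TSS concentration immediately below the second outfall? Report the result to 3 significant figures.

After outfall 1: Q = 59000 + 1690 = 60690 L/s; C = (59000·15.00 + 1690·130.0)/60690 = 18.20 mg/L.
After outfall 2: Q = 60690 + 4790 = 65480 L/s; C = (60690·18.20 + 4790·448.0)/65480 = 49.64 mg/L.

49.6 mg/L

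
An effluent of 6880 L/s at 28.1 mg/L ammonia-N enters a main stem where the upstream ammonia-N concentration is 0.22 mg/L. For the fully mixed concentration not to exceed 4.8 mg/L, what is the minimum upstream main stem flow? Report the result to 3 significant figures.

35000 L/s

Set C_mix = 4.8: (Q·0.2200 + 6880·28.10) / (Q + 6880) = 4.8
→ Q = 6880·(28.10 − 4.8)/(4.8 − 0.2200) = 35000 L/s.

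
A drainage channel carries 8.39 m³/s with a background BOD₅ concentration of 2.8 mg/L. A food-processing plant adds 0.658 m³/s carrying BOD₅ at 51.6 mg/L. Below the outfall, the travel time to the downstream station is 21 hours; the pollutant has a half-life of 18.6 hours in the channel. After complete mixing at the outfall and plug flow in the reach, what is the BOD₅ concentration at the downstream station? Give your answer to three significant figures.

2.90 mg/L

After mixing, C = (8.390·2.800 + 0.6580·51.60) / 9.048 = 57.44/9.048 = 6.349 mg/L.
Half-life 18.6 h → k = ln 2 / 18.6 = 0.03727 h⁻¹ = 0.8944 d⁻¹.
Decay over the reach: 6.349·exp(−kt) = 6.349·0.4572 = 2.903 mg/L.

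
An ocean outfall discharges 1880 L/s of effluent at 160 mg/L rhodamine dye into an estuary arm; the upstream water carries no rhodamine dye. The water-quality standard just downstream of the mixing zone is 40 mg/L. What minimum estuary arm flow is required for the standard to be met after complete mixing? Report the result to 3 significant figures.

Set C_mix = 40: (Q·0 + 1880·160.0) / (Q + 1880) = 40
→ Q = 1880·(160.0 − 40)/(40 − 0) = 5640 L/s.

5640 L/s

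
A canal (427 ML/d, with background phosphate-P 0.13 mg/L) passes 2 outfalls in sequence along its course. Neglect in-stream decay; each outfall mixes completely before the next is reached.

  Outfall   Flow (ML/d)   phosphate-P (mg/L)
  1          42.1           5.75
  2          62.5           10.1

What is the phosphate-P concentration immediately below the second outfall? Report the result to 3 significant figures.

1.75 mg/L

Outfall 1: combined Q = 469.1 ML/d; C = (427.0·0.1300 + 42.10·5.750)/469.1 = 0.6344 mg/L.
Outfall 2: combined Q = 531.6 ML/d; C = (469.1·0.6344 + 62.50·10.10)/531.6 = 1.747 mg/L.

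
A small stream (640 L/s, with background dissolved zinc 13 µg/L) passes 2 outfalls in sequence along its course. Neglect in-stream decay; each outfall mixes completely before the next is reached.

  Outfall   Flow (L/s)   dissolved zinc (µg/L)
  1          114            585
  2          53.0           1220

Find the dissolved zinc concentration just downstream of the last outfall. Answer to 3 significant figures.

173 µg/L

After outfall 1: Q = 640.0 + 114.0 = 754.0 L/s; C = (640.0·13.00 + 114.0·585.0)/754.0 = 99.48 µg/L.
After outfall 2: Q = 754.0 + 53.00 = 807.0 L/s; C = (754.0·99.48 + 53.00·1220)/807.0 = 173.1 µg/L.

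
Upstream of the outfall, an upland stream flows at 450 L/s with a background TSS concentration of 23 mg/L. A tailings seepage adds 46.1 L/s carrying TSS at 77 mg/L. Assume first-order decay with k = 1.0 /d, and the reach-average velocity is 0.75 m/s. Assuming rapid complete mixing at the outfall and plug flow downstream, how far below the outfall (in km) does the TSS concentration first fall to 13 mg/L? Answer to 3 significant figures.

Mixed concentration C = ΣQC/ΣQ = (450.0·23.00 + 46.10·77.00) / 496.1 = 13900/496.1 = 28.02 mg/L.
Set 28.02·exp(−k·t) = 13 → t = ln(28.02/13)/k = 66350 s = 18.43 h.
Distance = v·t = 0.75·66350 = 49760 m = 49.76 km.

49.8 km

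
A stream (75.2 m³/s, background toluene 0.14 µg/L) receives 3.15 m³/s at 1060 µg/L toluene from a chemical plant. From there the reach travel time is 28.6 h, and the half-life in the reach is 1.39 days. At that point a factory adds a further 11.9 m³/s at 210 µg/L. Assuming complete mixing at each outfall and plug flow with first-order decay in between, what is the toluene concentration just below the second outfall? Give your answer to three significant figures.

Mixed concentration C = ΣQC/ΣQ = (75.20·0.1400 + 3.150·1060) / 78.35 = 3350/78.35 = 42.75 µg/L; combined flow 78.35 m³/s.
Half-life 1.39 d → k = ln 2 / 1.39 = 0.4987 d⁻¹.
After decay, C = 42.75 × e^(−kt) = 42.75 × 0.5520 = 23.60 µg/L.
At the second outfall, C = (78.35·23.60 + 11.90·210.0) / (78.35 + 11.90) = 48.18 µg/L.

48.2 µg/L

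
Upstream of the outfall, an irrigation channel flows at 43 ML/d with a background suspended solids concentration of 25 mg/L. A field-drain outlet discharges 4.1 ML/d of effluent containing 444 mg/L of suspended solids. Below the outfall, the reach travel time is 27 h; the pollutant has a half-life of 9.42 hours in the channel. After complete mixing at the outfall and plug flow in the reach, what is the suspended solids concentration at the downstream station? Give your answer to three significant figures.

Flow-weighted average: C = (43.00·25.00 + 4.100·444.0) / 47.10 = 2895/47.10 = 61.47 mg/L.
Half-life 9.42 h → k = ln 2 / 9.42 = 0.07358 h⁻¹ = 1.766 d⁻¹.
After decay, C = 61.47 × e^(−kt) = 61.47 × 0.1371 = 8.431 mg/L.

8.43 mg/L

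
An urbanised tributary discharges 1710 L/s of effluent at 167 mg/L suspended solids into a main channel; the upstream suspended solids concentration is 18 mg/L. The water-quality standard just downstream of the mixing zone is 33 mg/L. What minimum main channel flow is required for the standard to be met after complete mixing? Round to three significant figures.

Set C_mix = 33: (Q·18.00 + 1710·167.0) / (Q + 1710) = 33
→ Q = 1710·(167.0 − 33)/(33 − 18.00) = 15280 L/s.

15300 L/s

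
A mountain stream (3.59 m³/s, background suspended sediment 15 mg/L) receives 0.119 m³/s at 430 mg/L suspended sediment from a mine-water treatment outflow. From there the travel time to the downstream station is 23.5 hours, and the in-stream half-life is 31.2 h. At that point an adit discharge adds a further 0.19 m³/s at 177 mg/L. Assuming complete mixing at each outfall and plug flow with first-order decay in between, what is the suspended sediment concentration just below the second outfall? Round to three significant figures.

Mass balance: C = (3.590·15.00 + 0.1190·430.0) / 3.709 = 105.0/3.709 = 28.31 mg/L; combined flow 3.709 m³/s.
Half-life 31.2 h → k = ln 2 / 31.2 = 0.02222 h⁻¹ = 0.5332 d⁻¹.
After decay, C = 28.31 × e^(−kt) = 28.31 × 0.5933 = 16.80 mg/L.
Second outfall: C = (3.709·16.80 + 0.1900·177.0)/3.899 = 24.61 mg/L.

24.6 mg/L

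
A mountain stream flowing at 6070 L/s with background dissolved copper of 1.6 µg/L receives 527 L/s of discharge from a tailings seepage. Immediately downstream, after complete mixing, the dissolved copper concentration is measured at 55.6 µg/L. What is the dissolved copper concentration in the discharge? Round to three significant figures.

Mass balance: 6070·1.600 + 527.0·Cₑ = 6597·55.60
→ Cₑ = (6597·55.60 − 6070·1.600) / 527.0 = 677.6 µg/L.

678 µg/L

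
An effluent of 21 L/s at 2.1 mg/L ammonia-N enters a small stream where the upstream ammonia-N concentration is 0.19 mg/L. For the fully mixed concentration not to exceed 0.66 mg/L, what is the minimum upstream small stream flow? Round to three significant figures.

Set C_mix = 0.66: (Q·0.1900 + 21.00·2.100) / (Q + 21.00) = 0.66
→ Q = 21.00·(2.100 − 0.66)/(0.66 − 0.1900) = 64.34 L/s.

64.3 L/s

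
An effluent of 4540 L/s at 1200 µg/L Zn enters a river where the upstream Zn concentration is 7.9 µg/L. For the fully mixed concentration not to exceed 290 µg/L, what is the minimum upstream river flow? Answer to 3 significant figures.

Set C_mix = 290: (Q·7.900 + 4540·1200) / (Q + 4540) = 290
→ Q = 4540·(1200 − 290)/(290 − 7.900) = 14650 L/s.

14600 L/s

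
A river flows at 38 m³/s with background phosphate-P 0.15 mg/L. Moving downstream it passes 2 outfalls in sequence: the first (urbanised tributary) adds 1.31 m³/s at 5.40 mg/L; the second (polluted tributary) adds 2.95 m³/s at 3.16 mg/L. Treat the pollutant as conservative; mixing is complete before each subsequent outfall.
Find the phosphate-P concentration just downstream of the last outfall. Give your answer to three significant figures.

After outfall 1: Q = 38.00 + 1.310 = 39.31 m³/s; C = (38.00·0.1500 + 1.310·5.400)/39.31 = 0.3250 mg/L.
After outfall 2: Q = 39.31 + 2.950 = 42.26 m³/s; C = (39.31·0.3250 + 2.950·3.160)/42.26 = 0.5229 mg/L.

0.523 mg/L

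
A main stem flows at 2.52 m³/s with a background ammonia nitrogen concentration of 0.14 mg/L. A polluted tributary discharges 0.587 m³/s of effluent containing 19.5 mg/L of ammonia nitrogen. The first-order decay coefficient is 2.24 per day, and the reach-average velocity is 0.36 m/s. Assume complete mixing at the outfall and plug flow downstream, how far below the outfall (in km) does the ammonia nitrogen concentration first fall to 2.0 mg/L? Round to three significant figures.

Mixed concentration C = ΣQC/ΣQ = (2.520·0.1400 + 0.5870·19.50) / 3.107 = 11.80/3.107 = 3.798 mg/L.
Set 3.798·exp(−k·t) = 2.0 → t = ln(3.798/2.0)/k = 24730 s = 6.870 h.
Distance = v·t = 0.36·24730 = 8904 m = 8.904 km.

8.90 km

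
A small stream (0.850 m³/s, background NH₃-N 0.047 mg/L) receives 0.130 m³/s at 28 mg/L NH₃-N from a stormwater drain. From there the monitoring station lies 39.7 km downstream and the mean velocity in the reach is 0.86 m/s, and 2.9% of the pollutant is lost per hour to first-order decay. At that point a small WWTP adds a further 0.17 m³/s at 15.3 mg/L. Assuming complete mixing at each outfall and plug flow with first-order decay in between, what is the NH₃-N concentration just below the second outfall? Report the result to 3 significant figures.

4.46 mg/L

After mixing, C = (0.8500·0.04700 + 0.1300·28.00) / 0.9800 = 3.680/0.9800 = 3.755 mg/L; combined flow 0.9800 m³/s.
Travel time t = 39.7·1000 / 0.86 = 46160 s = 12.82 h.
2.9%/h lost → k = −ln(1 − 0.029) = 0.02943 h⁻¹.
After decay, C = 3.755 × e^(−kt) = 3.755 × 0.6857 = 2.575 mg/L.
Second outfall: C = (0.9800·2.575 + 0.1700·15.30)/1.150 = 4.456 mg/L.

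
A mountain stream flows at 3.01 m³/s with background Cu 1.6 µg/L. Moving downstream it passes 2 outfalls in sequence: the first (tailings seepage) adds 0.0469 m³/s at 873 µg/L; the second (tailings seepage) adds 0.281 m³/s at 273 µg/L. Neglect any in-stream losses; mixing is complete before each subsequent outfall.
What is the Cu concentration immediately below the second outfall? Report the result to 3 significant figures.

After outfall 1: Q = 3.010 + 0.04690 = 3.057 m³/s; C = (3.010·1.600 + 0.04690·873.0)/3.057 = 14.97 µg/L.
After outfall 2: Q = 3.057 + 0.2810 = 3.338 m³/s; C = (3.057·14.97 + 0.2810·273.0)/3.338 = 36.69 µg/L.

36.7 µg/L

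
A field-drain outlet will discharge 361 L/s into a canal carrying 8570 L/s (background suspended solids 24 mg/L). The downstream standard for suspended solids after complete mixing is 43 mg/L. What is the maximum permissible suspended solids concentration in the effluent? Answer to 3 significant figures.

494 mg/L

At the limit, (Qr·Cr + Qe·Cₑ)/(Qr + Qe) = 43:
Cₑ = (8931·43 − 8570·24.00) / 361.0 = 494.1 mg/L.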